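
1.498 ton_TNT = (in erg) 6.268e+16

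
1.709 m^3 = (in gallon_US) 451.5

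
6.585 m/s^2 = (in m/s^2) 6.585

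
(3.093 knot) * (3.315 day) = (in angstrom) 4.557e+15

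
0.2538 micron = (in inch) 9.992e-06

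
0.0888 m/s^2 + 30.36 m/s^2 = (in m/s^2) 30.45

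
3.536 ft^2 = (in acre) 8.118e-05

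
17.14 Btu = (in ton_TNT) 4.322e-06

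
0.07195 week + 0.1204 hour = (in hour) 12.21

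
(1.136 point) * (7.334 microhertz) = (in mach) 8.632e-12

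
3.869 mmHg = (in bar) 0.005158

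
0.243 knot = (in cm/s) 12.5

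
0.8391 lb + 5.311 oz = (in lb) 1.171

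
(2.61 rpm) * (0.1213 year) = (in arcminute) 3.594e+09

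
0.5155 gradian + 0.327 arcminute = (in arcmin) 28.16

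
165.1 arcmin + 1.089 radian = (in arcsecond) 2.345e+05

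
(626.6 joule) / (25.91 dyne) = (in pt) 6.855e+09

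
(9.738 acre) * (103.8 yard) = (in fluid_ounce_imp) 1.316e+11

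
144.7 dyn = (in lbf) 0.0003253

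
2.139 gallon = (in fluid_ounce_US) 273.8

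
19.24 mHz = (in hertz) 0.01924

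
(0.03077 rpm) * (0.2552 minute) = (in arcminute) 169.6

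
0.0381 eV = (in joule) 6.104e-21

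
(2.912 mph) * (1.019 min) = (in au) 5.32e-10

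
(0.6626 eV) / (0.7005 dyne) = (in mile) 9.417e-18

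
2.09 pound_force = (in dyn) 9.297e+05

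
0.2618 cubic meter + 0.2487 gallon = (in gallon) 69.41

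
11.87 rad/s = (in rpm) 113.4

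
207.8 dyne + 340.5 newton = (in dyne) 3.405e+07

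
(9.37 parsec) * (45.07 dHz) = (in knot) 2.533e+18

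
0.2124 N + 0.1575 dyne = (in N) 0.2124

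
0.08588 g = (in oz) 0.003029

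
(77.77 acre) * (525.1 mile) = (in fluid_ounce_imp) 9.361e+15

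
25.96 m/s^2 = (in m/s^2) 25.96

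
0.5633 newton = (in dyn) 5.633e+04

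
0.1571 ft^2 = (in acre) 3.607e-06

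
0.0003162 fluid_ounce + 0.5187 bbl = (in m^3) 0.08247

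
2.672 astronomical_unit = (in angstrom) 3.997e+21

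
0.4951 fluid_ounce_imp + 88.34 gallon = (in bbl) 2.103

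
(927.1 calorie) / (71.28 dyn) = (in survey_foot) 1.785e+07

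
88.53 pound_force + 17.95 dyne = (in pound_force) 88.53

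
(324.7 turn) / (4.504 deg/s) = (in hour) 7.209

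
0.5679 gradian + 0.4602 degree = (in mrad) 16.95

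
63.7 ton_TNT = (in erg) 2.665e+18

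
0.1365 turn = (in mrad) 857.7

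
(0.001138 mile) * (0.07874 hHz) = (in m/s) 14.42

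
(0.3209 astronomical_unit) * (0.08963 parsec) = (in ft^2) 1.429e+27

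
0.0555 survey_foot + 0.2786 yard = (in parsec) 8.804e-18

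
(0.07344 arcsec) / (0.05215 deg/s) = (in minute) 6.52e-06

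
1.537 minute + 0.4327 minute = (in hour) 0.03283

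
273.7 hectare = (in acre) 676.3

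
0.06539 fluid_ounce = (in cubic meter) 1.934e-06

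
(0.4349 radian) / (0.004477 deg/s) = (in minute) 92.76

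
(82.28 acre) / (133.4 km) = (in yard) 2.73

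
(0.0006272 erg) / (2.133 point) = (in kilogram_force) 8.499e-09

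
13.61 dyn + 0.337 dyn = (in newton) 0.0001395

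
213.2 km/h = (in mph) 132.5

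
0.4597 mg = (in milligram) 0.4597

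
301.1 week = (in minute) 3.035e+06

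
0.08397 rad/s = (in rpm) 0.8019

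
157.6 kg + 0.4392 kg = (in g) 1.58e+05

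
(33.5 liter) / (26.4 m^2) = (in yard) 0.001388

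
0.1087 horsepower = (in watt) 81.06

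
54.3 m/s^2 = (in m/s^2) 54.3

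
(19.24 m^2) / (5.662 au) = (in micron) 2.271e-05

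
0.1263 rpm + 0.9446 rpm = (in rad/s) 0.1121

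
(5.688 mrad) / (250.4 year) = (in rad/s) 7.203e-13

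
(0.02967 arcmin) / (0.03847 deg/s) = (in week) 2.125e-08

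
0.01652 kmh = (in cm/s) 0.4589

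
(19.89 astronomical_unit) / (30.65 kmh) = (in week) 5.779e+05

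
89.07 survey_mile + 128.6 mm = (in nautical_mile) 77.4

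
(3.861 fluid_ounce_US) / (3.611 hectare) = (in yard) 3.458e-09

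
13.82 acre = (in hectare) 5.593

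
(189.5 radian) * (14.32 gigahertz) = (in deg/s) 1.555e+14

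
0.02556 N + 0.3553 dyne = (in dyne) 2556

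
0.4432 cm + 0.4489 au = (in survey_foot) 2.203e+11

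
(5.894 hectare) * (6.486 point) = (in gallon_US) 3.563e+04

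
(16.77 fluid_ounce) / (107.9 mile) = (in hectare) 2.856e-13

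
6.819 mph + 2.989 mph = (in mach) 0.01288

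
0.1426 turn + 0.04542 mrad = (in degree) 51.34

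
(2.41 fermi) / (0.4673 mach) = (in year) 4.803e-25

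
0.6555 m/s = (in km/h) 2.36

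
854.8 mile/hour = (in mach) 1.122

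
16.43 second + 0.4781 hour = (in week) 0.002873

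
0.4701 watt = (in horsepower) 0.0006304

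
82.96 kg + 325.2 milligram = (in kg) 82.96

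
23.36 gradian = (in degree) 21.02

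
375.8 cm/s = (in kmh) 13.53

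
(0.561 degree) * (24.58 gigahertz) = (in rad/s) 2.407e+08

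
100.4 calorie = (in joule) 420.1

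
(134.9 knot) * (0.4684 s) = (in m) 32.51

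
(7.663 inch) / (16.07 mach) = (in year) 1.128e-12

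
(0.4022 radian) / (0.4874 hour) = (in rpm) 0.002189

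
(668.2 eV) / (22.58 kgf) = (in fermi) 0.0004835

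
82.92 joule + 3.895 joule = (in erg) 8.682e+08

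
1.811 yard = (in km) 0.001656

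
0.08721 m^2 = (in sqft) 0.9387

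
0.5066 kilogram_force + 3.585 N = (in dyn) 8.553e+05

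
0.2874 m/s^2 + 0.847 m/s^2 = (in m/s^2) 1.134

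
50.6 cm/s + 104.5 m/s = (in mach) 0.3084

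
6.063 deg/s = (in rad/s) 0.1058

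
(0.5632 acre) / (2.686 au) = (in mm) 5.672e-06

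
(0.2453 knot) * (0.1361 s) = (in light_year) 1.815e-18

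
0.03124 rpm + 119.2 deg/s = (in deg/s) 119.4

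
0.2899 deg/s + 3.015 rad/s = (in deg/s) 173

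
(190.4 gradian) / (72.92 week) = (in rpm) 6.476e-07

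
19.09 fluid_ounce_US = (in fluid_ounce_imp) 19.87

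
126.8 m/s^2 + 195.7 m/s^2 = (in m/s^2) 322.5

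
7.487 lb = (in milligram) 3.396e+06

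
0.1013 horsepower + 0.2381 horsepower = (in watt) 253.1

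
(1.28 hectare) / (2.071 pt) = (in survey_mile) 1.089e+04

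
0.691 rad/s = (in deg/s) 39.59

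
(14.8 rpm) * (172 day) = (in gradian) 1.466e+09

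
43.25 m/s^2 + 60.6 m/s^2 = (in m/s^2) 103.8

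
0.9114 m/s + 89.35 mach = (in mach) 89.35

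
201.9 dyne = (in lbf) 0.0004539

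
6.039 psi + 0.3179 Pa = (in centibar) 41.64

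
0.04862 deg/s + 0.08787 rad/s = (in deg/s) 5.083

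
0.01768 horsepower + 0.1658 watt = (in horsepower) 0.0179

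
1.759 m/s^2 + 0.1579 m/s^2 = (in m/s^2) 1.917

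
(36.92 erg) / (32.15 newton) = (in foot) 3.768e-07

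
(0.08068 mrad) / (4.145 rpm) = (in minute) 3.098e-06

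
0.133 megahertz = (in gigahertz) 0.000133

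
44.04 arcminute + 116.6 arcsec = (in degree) 0.7664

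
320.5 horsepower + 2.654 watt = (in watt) 2.39e+05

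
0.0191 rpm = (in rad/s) 0.002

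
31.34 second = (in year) 9.938e-07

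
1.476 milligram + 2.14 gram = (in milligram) 2141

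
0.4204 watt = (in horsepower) 0.0005638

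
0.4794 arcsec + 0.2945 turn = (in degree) 106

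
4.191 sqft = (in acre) 9.621e-05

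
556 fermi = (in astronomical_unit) 3.717e-24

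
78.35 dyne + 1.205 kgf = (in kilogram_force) 1.205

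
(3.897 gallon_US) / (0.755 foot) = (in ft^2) 0.69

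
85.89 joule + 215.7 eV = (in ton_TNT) 2.053e-08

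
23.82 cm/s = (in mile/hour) 0.5328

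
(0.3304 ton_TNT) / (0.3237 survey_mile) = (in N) 2.654e+06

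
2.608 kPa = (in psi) 0.3783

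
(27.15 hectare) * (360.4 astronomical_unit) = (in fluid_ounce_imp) 5.152e+23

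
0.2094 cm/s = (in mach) 6.15e-06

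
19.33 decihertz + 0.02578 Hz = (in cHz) 195.9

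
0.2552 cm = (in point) 7.234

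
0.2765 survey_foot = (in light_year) 8.908e-18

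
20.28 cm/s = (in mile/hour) 0.4537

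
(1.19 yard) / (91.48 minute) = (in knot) 0.0003854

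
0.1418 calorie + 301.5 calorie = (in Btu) 1.196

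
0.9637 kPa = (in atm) 0.009511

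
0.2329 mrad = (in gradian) 0.01483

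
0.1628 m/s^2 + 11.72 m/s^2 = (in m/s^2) 11.88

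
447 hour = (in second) 1.609e+06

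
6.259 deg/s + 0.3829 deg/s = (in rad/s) 0.1159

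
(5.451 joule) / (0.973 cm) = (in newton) 560.2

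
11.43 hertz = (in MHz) 1.143e-05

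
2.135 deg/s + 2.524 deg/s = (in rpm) 0.7765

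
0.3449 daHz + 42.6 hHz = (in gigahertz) 4.263e-06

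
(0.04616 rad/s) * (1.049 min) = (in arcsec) 5.993e+05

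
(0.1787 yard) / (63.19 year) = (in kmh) 2.952e-10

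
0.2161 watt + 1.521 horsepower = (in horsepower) 1.521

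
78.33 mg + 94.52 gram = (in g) 94.6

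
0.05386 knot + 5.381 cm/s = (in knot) 0.1585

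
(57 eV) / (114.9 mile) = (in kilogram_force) 5.036e-24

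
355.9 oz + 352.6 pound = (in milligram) 1.7e+08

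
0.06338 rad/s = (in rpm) 0.6052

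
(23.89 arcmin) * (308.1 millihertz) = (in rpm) 0.02045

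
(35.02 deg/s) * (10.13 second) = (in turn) 0.9854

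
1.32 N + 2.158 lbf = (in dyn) 1.092e+06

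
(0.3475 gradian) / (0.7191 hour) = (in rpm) 2.014e-05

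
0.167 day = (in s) 1.443e+04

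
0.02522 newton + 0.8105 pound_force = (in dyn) 3.631e+05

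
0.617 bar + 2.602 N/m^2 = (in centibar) 61.7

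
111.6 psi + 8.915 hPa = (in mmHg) 5778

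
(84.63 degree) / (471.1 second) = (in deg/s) 0.1796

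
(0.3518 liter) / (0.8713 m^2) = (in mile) 2.509e-07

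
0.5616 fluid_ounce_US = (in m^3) 1.661e-05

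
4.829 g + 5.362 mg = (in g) 4.834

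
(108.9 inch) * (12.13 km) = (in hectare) 3.355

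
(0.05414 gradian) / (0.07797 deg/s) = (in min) 0.01042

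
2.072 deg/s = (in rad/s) 0.03616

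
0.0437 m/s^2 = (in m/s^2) 0.0437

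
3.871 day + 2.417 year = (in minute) 1.276e+06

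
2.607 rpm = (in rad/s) 0.273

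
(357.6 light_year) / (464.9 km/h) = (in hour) 7.277e+12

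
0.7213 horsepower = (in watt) 537.9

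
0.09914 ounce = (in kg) 0.002811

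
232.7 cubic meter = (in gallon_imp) 5.119e+04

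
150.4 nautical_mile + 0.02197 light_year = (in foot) 6.819e+14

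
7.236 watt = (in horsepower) 0.009704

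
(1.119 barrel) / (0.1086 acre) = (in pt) 1.147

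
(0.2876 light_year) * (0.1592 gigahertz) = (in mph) 9.69e+23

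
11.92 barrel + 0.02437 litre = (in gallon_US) 500.6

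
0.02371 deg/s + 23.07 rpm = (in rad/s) 2.416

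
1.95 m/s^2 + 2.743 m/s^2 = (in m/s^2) 4.693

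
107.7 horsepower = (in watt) 8.031e+04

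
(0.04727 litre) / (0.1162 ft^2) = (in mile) 2.721e-06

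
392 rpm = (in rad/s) 41.05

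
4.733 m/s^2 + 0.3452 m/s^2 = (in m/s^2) 5.078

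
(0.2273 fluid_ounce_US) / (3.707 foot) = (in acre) 1.47e-09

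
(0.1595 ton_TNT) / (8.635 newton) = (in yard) 8.452e+07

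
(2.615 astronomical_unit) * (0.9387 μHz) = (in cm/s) 3.672e+07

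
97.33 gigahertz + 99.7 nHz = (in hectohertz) 9.733e+08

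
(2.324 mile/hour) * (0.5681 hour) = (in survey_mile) 1.32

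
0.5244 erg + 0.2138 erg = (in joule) 7.382e-08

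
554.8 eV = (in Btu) 8.425e-20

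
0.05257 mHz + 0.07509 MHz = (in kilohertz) 75.09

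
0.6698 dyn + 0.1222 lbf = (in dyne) 5.436e+04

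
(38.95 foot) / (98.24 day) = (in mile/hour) 3.129e-06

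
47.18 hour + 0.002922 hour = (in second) 1.699e+05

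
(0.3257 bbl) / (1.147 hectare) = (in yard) 4.937e-06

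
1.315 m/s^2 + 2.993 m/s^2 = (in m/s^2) 4.308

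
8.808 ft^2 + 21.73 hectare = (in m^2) 2.173e+05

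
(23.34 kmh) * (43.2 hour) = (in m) 1.008e+06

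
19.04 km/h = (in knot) 10.28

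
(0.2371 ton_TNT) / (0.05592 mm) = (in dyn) 1.774e+18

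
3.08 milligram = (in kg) 3.08e-06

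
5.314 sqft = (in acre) 0.000122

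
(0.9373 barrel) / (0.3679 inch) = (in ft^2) 171.7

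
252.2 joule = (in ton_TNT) 6.028e-08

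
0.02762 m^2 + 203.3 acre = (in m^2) 8.227e+05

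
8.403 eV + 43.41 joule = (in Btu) 0.04114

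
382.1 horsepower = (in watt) 2.849e+05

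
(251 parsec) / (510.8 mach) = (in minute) 7.422e+11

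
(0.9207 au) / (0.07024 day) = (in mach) 6.665e+04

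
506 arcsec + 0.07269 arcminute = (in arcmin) 8.506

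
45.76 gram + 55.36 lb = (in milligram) 2.516e+07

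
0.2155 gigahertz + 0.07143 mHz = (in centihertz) 2.155e+10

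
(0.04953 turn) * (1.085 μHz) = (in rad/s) 3.377e-07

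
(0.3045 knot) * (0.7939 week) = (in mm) 7.521e+07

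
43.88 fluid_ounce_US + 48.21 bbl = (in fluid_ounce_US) 2.592e+05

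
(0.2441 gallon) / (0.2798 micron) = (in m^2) 3302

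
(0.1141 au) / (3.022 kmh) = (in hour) 5.648e+06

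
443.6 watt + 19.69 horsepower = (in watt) 1.513e+04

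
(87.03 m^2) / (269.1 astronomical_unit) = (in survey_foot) 7.093e-12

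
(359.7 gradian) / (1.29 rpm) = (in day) 0.0004841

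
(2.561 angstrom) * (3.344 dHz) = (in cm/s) 8.564e-09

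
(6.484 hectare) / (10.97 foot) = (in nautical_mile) 10.47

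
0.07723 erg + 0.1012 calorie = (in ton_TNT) 1.012e-10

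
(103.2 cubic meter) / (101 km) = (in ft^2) 0.011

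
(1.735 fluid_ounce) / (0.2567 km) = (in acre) 4.939e-11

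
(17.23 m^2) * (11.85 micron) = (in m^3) 0.0002042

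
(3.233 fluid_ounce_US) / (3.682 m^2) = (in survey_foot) 8.519e-05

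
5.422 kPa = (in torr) 40.67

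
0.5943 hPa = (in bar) 0.0005943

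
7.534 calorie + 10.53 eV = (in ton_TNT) 7.534e-09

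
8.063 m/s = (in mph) 18.04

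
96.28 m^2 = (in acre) 0.02379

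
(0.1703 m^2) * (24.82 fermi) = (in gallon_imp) 9.298e-13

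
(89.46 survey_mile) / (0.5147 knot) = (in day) 6.293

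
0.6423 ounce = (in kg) 0.01821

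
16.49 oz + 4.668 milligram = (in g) 467.5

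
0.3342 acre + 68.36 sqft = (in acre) 0.3358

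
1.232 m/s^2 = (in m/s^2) 1.232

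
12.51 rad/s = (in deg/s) 716.8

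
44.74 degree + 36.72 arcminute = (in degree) 45.35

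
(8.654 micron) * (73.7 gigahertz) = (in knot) 1.24e+06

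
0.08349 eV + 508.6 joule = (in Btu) 0.4821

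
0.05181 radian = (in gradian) 3.298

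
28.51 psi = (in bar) 1.966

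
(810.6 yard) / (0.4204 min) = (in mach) 0.0863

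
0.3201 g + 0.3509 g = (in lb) 0.001479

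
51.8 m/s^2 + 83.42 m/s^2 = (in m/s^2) 135.2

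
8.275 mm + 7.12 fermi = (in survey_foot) 0.02715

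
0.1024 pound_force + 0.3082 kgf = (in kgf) 0.3546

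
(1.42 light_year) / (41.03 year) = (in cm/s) 1.038e+09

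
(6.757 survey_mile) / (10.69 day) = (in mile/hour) 0.02634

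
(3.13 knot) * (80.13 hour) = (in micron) 4.645e+11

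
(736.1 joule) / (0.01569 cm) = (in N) 4.692e+06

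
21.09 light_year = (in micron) 1.995e+23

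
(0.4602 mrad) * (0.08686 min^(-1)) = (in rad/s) 6.662e-07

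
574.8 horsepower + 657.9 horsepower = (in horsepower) 1233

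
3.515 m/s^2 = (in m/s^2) 3.515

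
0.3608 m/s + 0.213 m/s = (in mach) 0.001685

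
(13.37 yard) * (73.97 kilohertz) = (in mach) 2656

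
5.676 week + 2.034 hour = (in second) 3.44e+06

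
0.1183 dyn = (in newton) 1.183e-06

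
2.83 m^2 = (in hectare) 0.000283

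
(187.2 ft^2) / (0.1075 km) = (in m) 0.1618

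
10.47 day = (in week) 1.496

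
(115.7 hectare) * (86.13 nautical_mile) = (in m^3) 1.846e+11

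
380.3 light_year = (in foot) 1.18e+19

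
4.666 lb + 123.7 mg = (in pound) 4.666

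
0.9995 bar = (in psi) 14.5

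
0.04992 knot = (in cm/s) 2.568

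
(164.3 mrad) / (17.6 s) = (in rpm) 0.08914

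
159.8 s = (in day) 0.00185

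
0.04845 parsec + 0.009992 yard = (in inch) 5.886e+16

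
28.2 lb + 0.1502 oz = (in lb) 28.21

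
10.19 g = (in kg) 0.01019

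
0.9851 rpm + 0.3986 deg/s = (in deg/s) 6.309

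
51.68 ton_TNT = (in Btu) 2.049e+08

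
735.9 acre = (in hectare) 297.8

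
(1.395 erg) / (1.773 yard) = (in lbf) 1.934e-08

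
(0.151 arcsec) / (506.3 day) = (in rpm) 1.598e-13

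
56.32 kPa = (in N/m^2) 5.632e+04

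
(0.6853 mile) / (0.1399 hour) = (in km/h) 7.883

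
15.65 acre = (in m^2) 6.333e+04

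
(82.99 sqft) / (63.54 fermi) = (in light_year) 0.01283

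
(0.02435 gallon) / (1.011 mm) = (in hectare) 9.117e-06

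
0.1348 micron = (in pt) 0.0003821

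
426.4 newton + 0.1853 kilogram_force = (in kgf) 43.67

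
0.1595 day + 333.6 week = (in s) 2.018e+08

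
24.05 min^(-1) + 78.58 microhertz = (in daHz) 0.04009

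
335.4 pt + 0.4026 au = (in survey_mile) 3.742e+07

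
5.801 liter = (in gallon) 1.532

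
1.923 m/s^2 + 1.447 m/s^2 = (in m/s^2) 3.37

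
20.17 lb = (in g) 9149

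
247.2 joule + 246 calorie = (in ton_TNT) 3.051e-07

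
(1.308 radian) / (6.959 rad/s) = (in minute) 0.003133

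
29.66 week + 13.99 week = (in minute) 4.4e+05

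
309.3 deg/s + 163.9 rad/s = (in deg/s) 9700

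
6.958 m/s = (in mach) 0.02043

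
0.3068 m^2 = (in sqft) 3.302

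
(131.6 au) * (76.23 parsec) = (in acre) 1.144e+28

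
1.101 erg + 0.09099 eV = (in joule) 1.101e-07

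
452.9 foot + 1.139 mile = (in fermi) 1.971e+18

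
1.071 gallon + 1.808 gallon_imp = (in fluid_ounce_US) 415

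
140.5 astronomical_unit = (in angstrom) 2.102e+23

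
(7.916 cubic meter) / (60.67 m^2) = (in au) 8.722e-13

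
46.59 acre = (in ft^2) 2.029e+06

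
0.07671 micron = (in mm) 7.671e-05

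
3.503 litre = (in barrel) 0.02203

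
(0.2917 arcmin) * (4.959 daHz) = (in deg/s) 0.2411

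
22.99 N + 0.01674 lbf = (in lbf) 5.185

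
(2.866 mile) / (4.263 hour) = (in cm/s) 30.05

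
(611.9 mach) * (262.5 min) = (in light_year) 3.469e-07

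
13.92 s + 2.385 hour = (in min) 143.3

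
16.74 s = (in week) 2.768e-05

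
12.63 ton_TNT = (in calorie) 1.263e+10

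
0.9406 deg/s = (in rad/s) 0.01642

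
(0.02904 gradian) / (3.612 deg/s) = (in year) 2.294e-10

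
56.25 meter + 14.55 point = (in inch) 2215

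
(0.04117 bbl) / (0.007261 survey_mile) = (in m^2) 0.0005601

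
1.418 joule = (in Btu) 0.001344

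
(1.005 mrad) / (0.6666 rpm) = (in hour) 3.999e-06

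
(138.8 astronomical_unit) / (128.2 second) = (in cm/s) 1.62e+13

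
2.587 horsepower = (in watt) 1929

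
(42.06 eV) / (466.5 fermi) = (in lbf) 3.247e-06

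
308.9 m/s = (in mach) 0.9072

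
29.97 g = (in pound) 0.06607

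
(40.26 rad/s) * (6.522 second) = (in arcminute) 9.027e+05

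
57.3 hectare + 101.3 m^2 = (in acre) 141.6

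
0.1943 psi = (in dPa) 1.34e+04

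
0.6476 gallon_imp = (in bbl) 0.01852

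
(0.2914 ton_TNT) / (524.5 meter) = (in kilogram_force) 2.37e+05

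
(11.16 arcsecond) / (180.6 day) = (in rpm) 3.311e-11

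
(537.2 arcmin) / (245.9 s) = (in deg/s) 0.03641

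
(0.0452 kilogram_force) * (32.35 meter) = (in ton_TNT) 3.427e-09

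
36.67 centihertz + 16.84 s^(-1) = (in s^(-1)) 17.21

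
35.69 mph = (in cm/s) 1595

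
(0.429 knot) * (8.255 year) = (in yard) 6.283e+07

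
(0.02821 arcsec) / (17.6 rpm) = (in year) 2.353e-15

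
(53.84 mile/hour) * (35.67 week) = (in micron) 5.192e+14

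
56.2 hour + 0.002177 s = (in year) 0.006416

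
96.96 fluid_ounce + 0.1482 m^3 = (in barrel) 0.9502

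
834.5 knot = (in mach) 1.261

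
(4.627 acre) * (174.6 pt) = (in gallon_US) 3.047e+05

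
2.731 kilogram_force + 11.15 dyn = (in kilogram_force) 2.731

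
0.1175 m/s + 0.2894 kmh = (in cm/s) 19.79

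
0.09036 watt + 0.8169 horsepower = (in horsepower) 0.817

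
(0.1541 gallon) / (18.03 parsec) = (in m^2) 1.049e-21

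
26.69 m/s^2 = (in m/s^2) 26.69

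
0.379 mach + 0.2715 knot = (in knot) 251.1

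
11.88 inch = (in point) 855.4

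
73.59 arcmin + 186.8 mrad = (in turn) 0.03314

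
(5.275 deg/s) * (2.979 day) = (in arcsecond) 4.888e+09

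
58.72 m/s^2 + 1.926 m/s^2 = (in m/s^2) 60.65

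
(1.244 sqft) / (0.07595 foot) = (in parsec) 1.618e-16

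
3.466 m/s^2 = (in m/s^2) 3.466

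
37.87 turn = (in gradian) 1.515e+04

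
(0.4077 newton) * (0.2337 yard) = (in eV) 5.438e+17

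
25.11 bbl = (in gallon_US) 1055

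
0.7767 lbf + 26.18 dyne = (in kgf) 0.3523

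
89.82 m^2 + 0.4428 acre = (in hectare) 0.1882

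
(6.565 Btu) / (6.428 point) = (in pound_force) 6.867e+05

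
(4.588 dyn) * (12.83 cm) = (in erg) 58.86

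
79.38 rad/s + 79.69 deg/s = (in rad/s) 80.77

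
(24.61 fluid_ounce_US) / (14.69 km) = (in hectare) 4.954e-12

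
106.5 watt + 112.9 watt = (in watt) 219.4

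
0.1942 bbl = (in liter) 30.88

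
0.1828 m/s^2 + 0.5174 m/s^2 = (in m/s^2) 0.7002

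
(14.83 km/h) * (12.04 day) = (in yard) 4.686e+06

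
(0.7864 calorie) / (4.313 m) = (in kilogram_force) 0.07779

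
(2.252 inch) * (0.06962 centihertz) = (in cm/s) 0.003982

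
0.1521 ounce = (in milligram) 4312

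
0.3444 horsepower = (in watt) 256.8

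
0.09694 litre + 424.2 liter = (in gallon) 112.1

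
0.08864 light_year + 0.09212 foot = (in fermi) 8.386e+29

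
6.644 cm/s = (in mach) 0.0001951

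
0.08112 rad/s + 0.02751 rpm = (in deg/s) 4.813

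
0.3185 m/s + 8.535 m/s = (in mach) 0.026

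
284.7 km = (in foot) 9.341e+05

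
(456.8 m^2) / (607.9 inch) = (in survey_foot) 97.06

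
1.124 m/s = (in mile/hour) 2.514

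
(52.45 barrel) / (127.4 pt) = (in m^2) 185.5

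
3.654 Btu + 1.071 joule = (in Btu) 3.655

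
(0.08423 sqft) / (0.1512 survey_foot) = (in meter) 0.1698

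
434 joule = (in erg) 4.34e+09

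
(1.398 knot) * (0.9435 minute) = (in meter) 40.71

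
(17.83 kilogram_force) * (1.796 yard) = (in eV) 1.792e+21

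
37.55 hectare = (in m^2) 3.755e+05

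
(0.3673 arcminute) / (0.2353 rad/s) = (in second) 0.0004541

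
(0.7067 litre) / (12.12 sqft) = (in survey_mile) 3.9e-07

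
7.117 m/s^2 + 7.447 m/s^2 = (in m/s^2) 14.56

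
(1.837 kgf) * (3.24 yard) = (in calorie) 12.76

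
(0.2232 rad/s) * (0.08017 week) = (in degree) 6.201e+05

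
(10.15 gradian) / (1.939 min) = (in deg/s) 0.07852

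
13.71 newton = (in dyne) 1.371e+06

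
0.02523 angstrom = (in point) 7.152e-09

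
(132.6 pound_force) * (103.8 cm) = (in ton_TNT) 1.463e-07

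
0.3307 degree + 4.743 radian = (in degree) 272.1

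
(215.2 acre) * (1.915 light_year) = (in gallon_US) 4.168e+24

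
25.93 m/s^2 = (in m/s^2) 25.93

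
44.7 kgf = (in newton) 438.4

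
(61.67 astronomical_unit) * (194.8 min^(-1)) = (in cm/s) 2.995e+15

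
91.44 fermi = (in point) 2.592e-10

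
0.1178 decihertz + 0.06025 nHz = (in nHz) 1.178e+07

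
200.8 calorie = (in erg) 8.401e+09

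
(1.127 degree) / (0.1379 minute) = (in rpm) 0.0227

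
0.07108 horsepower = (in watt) 53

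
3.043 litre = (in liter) 3.043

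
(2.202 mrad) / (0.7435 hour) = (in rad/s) 8.227e-07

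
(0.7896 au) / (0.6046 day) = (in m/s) 2.261e+06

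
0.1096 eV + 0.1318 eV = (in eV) 0.2414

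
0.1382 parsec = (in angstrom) 4.264e+25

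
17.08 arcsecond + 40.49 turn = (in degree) 1.458e+04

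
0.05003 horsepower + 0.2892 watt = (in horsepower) 0.05042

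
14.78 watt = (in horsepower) 0.01982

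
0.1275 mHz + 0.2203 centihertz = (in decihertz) 0.0233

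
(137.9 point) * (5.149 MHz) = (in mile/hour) 5.603e+05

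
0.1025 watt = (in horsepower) 0.0001375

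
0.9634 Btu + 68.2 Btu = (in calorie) 1.744e+04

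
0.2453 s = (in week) 4.056e-07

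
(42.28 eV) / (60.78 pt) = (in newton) 3.159e-16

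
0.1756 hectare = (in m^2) 1756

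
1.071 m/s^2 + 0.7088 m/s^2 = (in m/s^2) 1.78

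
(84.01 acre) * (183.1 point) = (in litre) 2.196e+07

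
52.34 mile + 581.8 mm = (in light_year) 8.904e-12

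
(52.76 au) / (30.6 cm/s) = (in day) 2.985e+08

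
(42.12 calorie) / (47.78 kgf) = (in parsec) 1.219e-17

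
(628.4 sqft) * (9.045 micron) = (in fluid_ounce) 17.86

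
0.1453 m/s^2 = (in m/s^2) 0.1453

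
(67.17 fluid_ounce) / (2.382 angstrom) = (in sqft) 8.976e+07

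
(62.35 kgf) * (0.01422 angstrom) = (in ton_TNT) 2.078e-19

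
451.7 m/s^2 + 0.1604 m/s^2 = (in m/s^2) 451.9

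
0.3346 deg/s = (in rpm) 0.05577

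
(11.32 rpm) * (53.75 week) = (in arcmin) 1.325e+11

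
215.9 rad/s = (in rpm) 2062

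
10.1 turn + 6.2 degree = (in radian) 63.57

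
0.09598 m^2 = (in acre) 2.372e-05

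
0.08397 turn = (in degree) 30.23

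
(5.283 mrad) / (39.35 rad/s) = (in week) 2.22e-10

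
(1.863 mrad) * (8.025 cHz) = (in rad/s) 0.0001495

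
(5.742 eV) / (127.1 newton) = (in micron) 7.238e-15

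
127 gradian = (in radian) 1.995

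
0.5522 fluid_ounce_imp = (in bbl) 9.869e-05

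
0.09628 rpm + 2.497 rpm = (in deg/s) 15.56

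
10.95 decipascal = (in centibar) 0.001095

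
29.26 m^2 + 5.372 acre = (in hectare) 2.177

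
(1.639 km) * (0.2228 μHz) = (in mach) 1.072e-06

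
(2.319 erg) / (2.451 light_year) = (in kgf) 1.02e-24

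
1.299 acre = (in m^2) 5257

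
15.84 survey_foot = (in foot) 15.84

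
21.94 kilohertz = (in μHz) 2.194e+10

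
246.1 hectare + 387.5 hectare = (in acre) 1566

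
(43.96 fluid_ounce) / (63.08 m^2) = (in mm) 0.02061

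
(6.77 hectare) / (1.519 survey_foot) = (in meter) 1.462e+05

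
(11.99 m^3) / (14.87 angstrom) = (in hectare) 8.063e+05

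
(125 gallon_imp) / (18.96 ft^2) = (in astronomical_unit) 2.157e-12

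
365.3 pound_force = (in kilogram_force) 165.7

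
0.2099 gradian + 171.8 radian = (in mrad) 1.718e+05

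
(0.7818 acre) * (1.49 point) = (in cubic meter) 1.663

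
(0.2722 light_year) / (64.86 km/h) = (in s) 1.429e+14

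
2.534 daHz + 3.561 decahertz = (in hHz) 0.6095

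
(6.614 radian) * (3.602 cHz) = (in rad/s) 0.2382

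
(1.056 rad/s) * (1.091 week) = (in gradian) 4.436e+07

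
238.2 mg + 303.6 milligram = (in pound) 0.001194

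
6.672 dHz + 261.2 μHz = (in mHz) 667.5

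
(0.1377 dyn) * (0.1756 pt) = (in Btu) 8.085e-14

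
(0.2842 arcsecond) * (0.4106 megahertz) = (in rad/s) 0.5657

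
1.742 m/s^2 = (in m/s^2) 1.742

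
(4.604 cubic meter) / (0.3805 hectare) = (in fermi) 1.21e+12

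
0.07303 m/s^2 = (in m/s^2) 0.07303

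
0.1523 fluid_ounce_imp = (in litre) 0.004327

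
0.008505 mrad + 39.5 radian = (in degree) 2263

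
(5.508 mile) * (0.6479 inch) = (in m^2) 145.9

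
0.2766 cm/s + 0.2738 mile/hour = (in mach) 0.0003676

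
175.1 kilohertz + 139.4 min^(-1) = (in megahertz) 0.1751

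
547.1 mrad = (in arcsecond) 1.128e+05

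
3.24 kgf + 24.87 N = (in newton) 56.64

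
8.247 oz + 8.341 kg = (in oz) 302.5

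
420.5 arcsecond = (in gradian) 0.1298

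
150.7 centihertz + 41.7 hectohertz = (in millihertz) 4.172e+06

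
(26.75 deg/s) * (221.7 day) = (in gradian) 5.693e+08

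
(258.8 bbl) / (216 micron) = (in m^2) 1.905e+05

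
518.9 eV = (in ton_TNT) 1.987e-26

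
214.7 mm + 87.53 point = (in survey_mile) 0.0001526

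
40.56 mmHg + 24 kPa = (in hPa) 294.1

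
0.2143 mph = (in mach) 0.0002814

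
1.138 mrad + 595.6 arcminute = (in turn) 0.02776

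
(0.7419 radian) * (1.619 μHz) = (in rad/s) 1.201e-06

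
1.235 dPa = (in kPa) 0.0001235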